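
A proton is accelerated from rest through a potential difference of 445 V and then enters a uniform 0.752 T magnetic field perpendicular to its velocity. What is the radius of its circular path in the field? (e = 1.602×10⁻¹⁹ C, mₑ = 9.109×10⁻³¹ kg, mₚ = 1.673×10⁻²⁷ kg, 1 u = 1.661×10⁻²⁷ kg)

Acceleration: |q|V = ½mv² ⇒ v = √(2|q|V/m) = √(2·1.602×10⁻¹⁹·445/1.673×10⁻²⁷) ≈ 2.919×10⁵ m/s.
In the field: r = mv/(|q|B) = (1.673×10⁻²⁷)(2.919×10⁵)/((1.602×10⁻¹⁹)(0.752)) ≈ 4.05×10⁻³ m.

r ≈ 4.05×10⁻³ m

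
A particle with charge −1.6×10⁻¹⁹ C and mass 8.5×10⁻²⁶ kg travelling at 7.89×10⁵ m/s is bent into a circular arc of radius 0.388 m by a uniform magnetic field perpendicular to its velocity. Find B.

B ≈ 1.08 T

From |q|vB = mv²/r, B = mv/(|q|r).
B = (8.5×10⁻²⁶)(7.89×10⁵)/((1.6×10⁻¹⁹)(0.388)) ≈ 1.08 T.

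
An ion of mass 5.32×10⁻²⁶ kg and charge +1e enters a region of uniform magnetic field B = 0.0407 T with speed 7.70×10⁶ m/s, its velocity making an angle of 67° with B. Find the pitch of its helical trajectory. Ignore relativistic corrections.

v∥ = v cosθ = 7.70×10⁶·cos67° ≈ 3.009×10⁶ m/s.
T = 2πm/(|q|B) = 2π(5.32×10⁻²⁶)/((1.602×10⁻¹⁹)(0.0407)) ≈ 5.127×10⁻⁵ s.
pitch = v∥ T = (3.009×10⁶)(5.127×10⁻⁵) ≈ 154 m.

p ≈ 154 m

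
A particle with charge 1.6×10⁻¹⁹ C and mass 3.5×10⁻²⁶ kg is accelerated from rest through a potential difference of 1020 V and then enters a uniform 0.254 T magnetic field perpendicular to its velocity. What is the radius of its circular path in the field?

r ≈ 0.0832 m

Acceleration: |q|V = ½mv² ⇒ v = √(2|q|V/m) = √(2·1.6×10⁻¹⁹·1020/3.5×10⁻²⁶) ≈ 9.657×10⁴ m/s.
In the field: r = mv/(|q|B) = (3.5×10⁻²⁶)(9.657×10⁴)/((1.6×10⁻¹⁹)(0.254)) ≈ 0.0832 m.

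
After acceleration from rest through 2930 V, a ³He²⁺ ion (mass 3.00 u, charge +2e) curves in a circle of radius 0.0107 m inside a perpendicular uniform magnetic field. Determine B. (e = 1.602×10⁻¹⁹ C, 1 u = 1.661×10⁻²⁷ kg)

v = √(2|q|V/m) = √(2·3.204×10⁻¹⁹·2930/4.983×10⁻²⁷) ≈ 6.138×10⁵ m/s.
B = mv/(|q|r) = (4.983×10⁻²⁷)(6.138×10⁵)/((3.204×10⁻¹⁹)(0.0107)) ≈ 0.892 T.

B ≈ 0.892 T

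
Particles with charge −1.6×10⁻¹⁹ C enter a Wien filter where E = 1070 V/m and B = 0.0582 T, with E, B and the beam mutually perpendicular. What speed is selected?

Zero net Lorentz force requires |qE| = |q v×B|, i.e. E = vB.
v = E/B = 1070/0.0582 = 1.84×10⁴ m/s.

v = 1.84×10⁴ m/s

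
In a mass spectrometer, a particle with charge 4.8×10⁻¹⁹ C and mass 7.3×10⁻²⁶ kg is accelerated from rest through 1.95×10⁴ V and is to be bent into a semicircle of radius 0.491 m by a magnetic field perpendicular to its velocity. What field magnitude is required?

B ≈ 0.157 T

v = √(2|q|V/m) = √(2·4.8×10⁻¹⁹·1.95×10⁴/7.3×10⁻²⁶) ≈ 5.064×10⁵ m/s.
B = mv/(|q|r) = (7.3×10⁻²⁶)(5.064×10⁵)/((4.8×10⁻¹⁹)(0.491)) ≈ 0.157 T.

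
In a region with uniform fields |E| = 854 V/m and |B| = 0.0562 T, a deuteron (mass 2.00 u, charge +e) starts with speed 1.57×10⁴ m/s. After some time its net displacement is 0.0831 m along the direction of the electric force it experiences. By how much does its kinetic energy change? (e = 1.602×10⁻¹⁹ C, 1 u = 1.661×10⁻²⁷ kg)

ΔKE ≈ 1.14×10⁻¹⁷ J

The magnetic force is always ⟂ v and does no work; only the electric force changes KE.
ΔKE = F_E · d = |q|E d = (1.602×10⁻¹⁹)(854)(0.0831) ≈ 1.14×10⁻¹⁷ J.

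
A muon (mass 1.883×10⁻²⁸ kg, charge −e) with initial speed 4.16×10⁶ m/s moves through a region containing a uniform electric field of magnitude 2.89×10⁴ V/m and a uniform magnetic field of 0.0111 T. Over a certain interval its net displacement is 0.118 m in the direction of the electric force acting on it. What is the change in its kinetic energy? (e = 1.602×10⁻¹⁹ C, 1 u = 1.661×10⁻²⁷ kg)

The magnetic force is always ⟂ v and does no work; only the electric force changes KE.
ΔKE = F_E · d = |q|E d = (1.602×10⁻¹⁹)(2.89×10⁴)(0.118) ≈ 5.46×10⁻¹⁶ J.

ΔKE ≈ 5.46×10⁻¹⁶ J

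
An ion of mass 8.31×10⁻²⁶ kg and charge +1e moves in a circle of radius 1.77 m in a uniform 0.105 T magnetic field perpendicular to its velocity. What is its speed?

v ≈ 3.58×10⁵ m/s

From |q|vB = mv²/r, v = |q|Br/m.
v = (1.602×10⁻¹⁹)(0.105)(1.77)/8.31×10⁻²⁶ ≈ 3.58×10⁵ m/s.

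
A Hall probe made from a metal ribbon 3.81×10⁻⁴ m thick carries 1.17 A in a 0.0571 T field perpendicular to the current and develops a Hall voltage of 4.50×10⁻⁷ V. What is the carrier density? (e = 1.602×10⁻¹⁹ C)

n ≈ 2.43×10²⁷ m⁻³

From V_H = IB/(n e t), n = IB/(V_H e t).
n = (1.17)(0.0571)/((4.50×10⁻⁷)(1.602×10⁻¹⁹)(3.81×10⁻⁴)) ≈ 2.43×10²⁷ m⁻³.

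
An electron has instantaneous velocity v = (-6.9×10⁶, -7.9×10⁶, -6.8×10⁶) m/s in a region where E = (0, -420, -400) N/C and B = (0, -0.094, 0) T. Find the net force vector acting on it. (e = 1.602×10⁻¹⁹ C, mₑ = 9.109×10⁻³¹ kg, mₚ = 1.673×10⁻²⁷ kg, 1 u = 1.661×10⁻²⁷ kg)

v×B = (-6.39×10⁵, 0, 6.49×10⁵) N/C.
E + v×B = (-6.39×10⁵, -420, 6.48×10⁵) N/C.
F = q(E + v×B) = (−1.602×10⁻¹⁹ C)·(-6.39×10⁵, -420, 6.48×10⁵) = (1.02×10⁻¹³, 6.73×10⁻¹⁷, -1.04×10⁻¹³) N.

F ≈ (1.02×10⁻¹³, 6.73×10⁻¹⁷, -1.04×10⁻¹³) N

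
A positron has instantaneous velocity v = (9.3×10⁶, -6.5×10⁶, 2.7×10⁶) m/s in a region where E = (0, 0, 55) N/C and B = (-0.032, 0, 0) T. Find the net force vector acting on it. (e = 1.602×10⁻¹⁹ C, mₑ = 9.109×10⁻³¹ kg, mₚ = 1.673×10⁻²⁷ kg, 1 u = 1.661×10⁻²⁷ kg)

v×B = (0, -8.64×10⁴, -2.08×10⁵) N/C.
E + v×B = (0, -8.64×10⁴, -2.08×10⁵) N/C.
F = q(E + v×B) = (1.602×10⁻¹⁹ C)·(0, -8.64×10⁴, -2.08×10⁵) = (0, -1.38×10⁻¹⁴, -3.33×10⁻¹⁴) N.

F ≈ (0, -1.38×10⁻¹⁴, -3.33×10⁻¹⁴) N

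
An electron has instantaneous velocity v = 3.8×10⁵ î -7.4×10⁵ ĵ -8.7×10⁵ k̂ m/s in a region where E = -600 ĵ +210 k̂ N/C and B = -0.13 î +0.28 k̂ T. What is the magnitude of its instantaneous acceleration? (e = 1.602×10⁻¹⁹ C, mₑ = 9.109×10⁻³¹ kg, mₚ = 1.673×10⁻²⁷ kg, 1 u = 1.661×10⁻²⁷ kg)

|a| ≈ 4.02×10¹⁶ m/s²

v×B = (-2.07×10⁵, 6700, -9.62×10⁴) N/C.
E + v×B = (-2.07×10⁵, 6100, -9.60×10⁴) N/C.
F = q(E + v×B) = (−1.602×10⁻¹⁹ C)·(-2.07×10⁵, 6100, -9.60×10⁴) = (3.32×10⁻¹⁴, -9.77×10⁻¹⁶, 1.54×10⁻¹⁴) N.
|a| = |F|/m = 3.660×10⁻¹⁴/9.109×10⁻³¹ ≈ 4.02×10¹⁶ m/s².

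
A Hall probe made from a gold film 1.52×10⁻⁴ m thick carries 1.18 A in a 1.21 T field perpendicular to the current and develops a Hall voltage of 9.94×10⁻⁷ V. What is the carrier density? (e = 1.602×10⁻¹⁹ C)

From V_H = IB/(n e t), n = IB/(V_H e t).
n = (1.18)(1.21)/((9.94×10⁻⁷)(1.602×10⁻¹⁹)(1.52×10⁻⁴)) ≈ 5.90×10²⁸ m⁻³.

n ≈ 5.90×10²⁸ m⁻³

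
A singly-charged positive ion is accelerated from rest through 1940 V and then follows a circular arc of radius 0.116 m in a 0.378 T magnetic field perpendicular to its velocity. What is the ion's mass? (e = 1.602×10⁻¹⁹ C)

m ≈ 7.94×10⁻²⁶ kg

Combine |q|V = ½mv² and r = mv/(|q|B): eliminate v to get m = qB²r²/(2V).
m = (1.602×10⁻¹⁹)(0.378)²(0.116)²/(2·1940) ≈ 7.94×10⁻²⁶ kg.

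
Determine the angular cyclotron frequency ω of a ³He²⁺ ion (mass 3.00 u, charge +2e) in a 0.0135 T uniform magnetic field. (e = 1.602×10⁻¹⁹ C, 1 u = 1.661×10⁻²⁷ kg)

ω ≈ 8.68×10⁵ rad/s

ω = |q|B/m.
ω = (3.204×10⁻¹⁹)(0.0135)/4.983×10⁻²⁷ ≈ 8.68×10⁵ rad/s.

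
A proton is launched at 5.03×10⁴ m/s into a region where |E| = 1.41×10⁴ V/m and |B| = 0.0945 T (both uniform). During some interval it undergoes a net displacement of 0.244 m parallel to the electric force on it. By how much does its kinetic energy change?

ΔKE ≈ 5.51×10⁻¹⁶ J

The magnetic force is always ⟂ v and does no work; only the electric force changes KE.
ΔKE = F_E · d = |q|E d = (1.602×10⁻¹⁹)(1.41×10⁴)(0.244) ≈ 5.51×10⁻¹⁶ J.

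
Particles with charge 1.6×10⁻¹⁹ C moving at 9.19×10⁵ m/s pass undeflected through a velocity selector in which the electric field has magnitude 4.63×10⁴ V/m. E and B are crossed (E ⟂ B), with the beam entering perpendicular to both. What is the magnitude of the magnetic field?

Balance of forces in the selector: qE = qvB ⇒ B = E/v.
B = 4.63×10⁴/9.19×10⁵ = 0.0504 T.

B = 0.0504 T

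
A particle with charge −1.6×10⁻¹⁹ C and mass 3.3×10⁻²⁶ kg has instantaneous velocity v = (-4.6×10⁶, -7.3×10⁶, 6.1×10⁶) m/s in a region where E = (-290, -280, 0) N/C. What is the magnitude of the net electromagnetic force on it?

Only an electric field acts, so F = qE = (−1.6×10⁻¹⁹ C)·(-290, -280, 0) = (4.64×10⁻¹⁷, 4.48×10⁻¹⁷, 0) N.
|F| = 6.45×10⁻¹⁷ N.

|F| ≈ 6.45×10⁻¹⁷ N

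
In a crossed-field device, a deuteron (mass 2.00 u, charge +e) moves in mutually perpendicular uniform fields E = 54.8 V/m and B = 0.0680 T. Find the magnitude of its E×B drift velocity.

v_d ≈ 806 m/s

In crossed fields the guiding centre drifts at v_d = |E×B|/B² = E/B, independent of charge and mass.
v_d = 54.8/0.0680 = 806 m/s.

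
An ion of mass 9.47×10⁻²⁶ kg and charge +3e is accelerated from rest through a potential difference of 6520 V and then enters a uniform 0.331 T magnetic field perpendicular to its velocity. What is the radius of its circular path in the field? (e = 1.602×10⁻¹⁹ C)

r ≈ 0.153 m

Acceleration: |q|V = ½mv² ⇒ v = √(2|q|V/m) = √(2·4.806×10⁻¹⁹·6520/9.47×10⁻²⁶) ≈ 2.573×10⁵ m/s.
In the field: r = mv/(|q|B) = (9.47×10⁻²⁶)(2.573×10⁵)/((4.806×10⁻¹⁹)(0.331)) ≈ 0.153 m.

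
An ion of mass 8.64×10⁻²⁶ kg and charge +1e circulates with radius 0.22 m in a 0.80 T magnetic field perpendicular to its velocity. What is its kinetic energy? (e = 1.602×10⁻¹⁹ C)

KE ≈ 2.9×10⁴ eV

v = |q|Br/m, then KE = ½mv² = (qBr)²/(2m).
v = (1.602×10⁻¹⁹)(0.80)(0.22)/8.64×10⁻²⁶ ≈ 3.263×10⁵ m/s.
KE = ½(8.64×10⁻²⁶)(3.263×10⁵)² ≈ 4.6×10⁻¹⁵ J = 2.9×10⁴ eV.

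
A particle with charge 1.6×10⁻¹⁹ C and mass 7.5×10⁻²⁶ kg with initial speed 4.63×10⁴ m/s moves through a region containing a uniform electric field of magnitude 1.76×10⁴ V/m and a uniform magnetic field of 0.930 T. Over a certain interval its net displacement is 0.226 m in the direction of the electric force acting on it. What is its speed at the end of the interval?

v_f ≈ 1.38×10⁵ m/s

B does no work; ΔKE = |q|E d.
½mv_f² = ½mv₀² + |q|Ed = ½(7.5×10⁻²⁶)(4.63×10⁴)² + (1.6×10⁻¹⁹)(1.76×10⁴)(0.226) ≈ 8.039×10⁻¹⁷ J + 6.364×10⁻¹⁶ J ≈ 7.168×10⁻¹⁶ J.
v_f = √(2·7.168×10⁻¹⁶/7.5×10⁻²⁶) ≈ 1.38×10⁵ m/s.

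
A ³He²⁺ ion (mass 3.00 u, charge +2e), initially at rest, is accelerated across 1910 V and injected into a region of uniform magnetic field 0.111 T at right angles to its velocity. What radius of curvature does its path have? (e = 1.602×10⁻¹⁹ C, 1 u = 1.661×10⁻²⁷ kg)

r ≈ 0.0694 m

Acceleration: |q|V = ½mv² ⇒ v = √(2|q|V/m) = √(2·3.204×10⁻¹⁹·1910/4.983×10⁻²⁷) ≈ 4.956×10⁵ m/s.
In the field: r = mv/(|q|B) = (4.983×10⁻²⁷)(4.956×10⁵)/((3.204×10⁻¹⁹)(0.111)) ≈ 0.0694 m.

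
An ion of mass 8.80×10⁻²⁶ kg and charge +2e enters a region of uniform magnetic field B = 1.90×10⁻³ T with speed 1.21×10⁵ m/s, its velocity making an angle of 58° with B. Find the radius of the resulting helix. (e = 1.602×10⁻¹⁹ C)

r ≈ 14.8 m

v⊥ = v sinθ = 1.21×10⁵·sin58° ≈ 1.026×10⁵ m/s.
r = m v⊥/(|q|B) = (8.80×10⁻²⁶)(1.026×10⁵)/((3.204×10⁻¹⁹)(1.90×10⁻³)) ≈ 14.8 m.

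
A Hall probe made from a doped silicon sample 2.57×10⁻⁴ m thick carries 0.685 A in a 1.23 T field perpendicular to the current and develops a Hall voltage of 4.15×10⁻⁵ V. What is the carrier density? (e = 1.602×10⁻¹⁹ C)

From V_H = IB/(n e t), n = IB/(V_H e t).
n = (0.685)(1.23)/((4.15×10⁻⁵)(1.602×10⁻¹⁹)(2.57×10⁻⁴)) ≈ 4.93×10²⁶ m⁻³.

n ≈ 4.93×10²⁶ m⁻³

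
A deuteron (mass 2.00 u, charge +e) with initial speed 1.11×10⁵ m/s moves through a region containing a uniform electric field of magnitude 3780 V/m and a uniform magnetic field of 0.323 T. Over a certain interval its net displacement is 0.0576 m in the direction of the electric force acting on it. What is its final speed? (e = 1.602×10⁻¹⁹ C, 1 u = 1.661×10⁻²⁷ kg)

B does no work; ΔKE = |q|E d.
½mv_f² = ½mv₀² + |q|Ed = ½(3.322×10⁻²⁷)(1.11×10⁵)² + (1.602×10⁻¹⁹)(3780)(0.0576) ≈ 2.047×10⁻¹⁷ J + 3.488×10⁻¹⁷ J ≈ 5.535×10⁻¹⁷ J.
v_f = √(2·5.535×10⁻¹⁷/3.322×10⁻²⁷) ≈ 1.83×10⁵ m/s.

v_f ≈ 1.83×10⁵ m/s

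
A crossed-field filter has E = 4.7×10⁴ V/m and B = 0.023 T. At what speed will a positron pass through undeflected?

v = 2.0×10⁶ m/s

For undeflected motion the electric and magnetic forces balance: qE = qvB.
v = E/B = 4.7×10⁴/0.023 = 2.0×10⁶ m/s.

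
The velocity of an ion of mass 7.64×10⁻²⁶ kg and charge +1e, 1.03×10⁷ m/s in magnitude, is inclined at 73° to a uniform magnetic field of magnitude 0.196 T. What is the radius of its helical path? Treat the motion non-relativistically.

r ≈ 24.0 m

v⊥ = v sinθ = 1.03×10⁷·sin73° ≈ 9.850×10⁶ m/s.
r = m v⊥/(|q|B) = (7.64×10⁻²⁶)(9.850×10⁶)/((1.602×10⁻¹⁹)(0.196)) ≈ 24.0 m.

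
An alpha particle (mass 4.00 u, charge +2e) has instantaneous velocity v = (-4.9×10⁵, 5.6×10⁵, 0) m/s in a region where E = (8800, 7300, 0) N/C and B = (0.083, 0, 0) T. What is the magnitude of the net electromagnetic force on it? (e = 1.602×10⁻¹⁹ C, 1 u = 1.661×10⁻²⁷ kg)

|F| ≈ 1.53×10⁻¹⁴ N

v×B = (0, 0, -4.65×10⁴) N/C.
E + v×B = (8800, 7300, -4.65×10⁴) N/C.
F = q(E + v×B) = (3.204×10⁻¹⁹ C)·(8800, 7300, -4.65×10⁴) = (2.82×10⁻¹⁵, 2.34×10⁻¹⁵, -1.49×10⁻¹⁴) N.
|F| = 1.53×10⁻¹⁴ N.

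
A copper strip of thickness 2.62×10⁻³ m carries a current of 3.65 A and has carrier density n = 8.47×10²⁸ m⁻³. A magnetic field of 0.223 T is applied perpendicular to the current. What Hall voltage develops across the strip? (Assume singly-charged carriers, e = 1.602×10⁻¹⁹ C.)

V_H ≈ 2.29×10⁻⁸ V

V_H = IB/(n e t).
V_H = (3.65)(0.223)/((8.47×10²⁸)(1.602×10⁻¹⁹)(2.62×10⁻³)) ≈ 2.29×10⁻⁸ V.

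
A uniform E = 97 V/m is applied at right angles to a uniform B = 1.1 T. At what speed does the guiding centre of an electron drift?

The E×B drift speed is v_d = E/B.
v_d = 97/1.1 = 88 m/s.

v_d ≈ 88 m/s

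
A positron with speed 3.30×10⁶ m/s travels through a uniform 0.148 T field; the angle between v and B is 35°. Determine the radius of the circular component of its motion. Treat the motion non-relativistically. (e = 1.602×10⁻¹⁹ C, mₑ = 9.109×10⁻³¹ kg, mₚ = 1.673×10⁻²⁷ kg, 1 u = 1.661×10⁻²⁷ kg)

r ≈ 7.27×10⁻⁵ m

v⊥ = v sinθ = 3.30×10⁶·sin35° ≈ 1.893×10⁶ m/s.
r = m v⊥/(|q|B) = (9.109×10⁻³¹)(1.893×10⁶)/((1.602×10⁻¹⁹)(0.148)) ≈ 7.27×10⁻⁵ m.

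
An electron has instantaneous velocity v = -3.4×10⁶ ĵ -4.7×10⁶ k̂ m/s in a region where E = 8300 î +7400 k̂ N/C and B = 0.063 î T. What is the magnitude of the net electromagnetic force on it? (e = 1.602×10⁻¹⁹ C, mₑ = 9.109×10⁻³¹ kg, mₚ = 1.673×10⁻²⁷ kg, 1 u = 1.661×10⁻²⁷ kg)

|F| ≈ 5.93×10⁻¹⁴ N

v×B = (0, -2.96×10⁵, 2.14×10⁵) N/C.
E + v×B = (8300, -2.96×10⁵, 2.22×10⁵) N/C.
F = q(E + v×B) = (−1.602×10⁻¹⁹ C)·(8300, -2.96×10⁵, 2.22×10⁵) = (-1.33×10⁻¹⁵, 4.74×10⁻¹⁴, -3.55×10⁻¹⁴) N.
|F| = 5.93×10⁻¹⁴ N.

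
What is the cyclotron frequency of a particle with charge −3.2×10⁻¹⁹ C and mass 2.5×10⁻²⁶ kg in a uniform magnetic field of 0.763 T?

f = |q|B/(2πm).
f = (3.2×10⁻¹⁹)(0.763)/(2π·2.5×10⁻²⁶) ≈ 1.55×10⁶ Hz.

f ≈ 1.55×10⁶ Hz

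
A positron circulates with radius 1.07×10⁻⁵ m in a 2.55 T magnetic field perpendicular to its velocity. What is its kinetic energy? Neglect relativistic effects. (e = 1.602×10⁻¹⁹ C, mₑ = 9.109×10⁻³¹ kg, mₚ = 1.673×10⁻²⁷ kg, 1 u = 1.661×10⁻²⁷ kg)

KE ≈ 1.05×10⁻¹⁷ J

v = |q|Br/m, then KE = ½mv² = (qBr)²/(2m).
v = (1.602×10⁻¹⁹)(2.55)(1.07×10⁻⁵)/9.109×10⁻³¹ ≈ 4.799×10⁶ m/s.
KE = ½(9.109×10⁻³¹)(4.799×10⁶)² ≈ 1.05×10⁻¹⁷ J.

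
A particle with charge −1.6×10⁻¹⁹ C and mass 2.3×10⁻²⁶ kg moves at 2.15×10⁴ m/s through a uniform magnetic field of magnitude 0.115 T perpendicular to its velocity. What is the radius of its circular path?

The magnetic force provides the centripetal force: |q|vB = mv²/r.
r = mv/(|q|B) = (2.3×10⁻²⁶)(2.15×10⁴)/((1.6×10⁻¹⁹)(0.115)) ≈ 0.0269 m.

r ≈ 0.0269 m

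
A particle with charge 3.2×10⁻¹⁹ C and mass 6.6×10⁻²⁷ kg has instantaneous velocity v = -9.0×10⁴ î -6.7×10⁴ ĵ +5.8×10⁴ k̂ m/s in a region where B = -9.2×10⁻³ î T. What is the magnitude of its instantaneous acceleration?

|a| ≈ 3.95×10¹⁰ m/s²

v×B = (0, -534, -616) N/C.
F = q v×B = (3.2×10⁻¹⁹ C)·(0, -534, -616) = (0, -1.71×10⁻¹⁶, -1.97×10⁻¹⁶) N.
|a| = |F|/m = 2.609×10⁻¹⁶/6.6×10⁻²⁷ ≈ 3.95×10¹⁰ m/s².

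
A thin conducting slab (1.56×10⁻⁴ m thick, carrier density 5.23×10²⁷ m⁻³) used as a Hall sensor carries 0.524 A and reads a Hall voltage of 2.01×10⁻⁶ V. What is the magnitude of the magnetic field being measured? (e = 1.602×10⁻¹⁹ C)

From V_H = IB/(n e t), B = V_H n e t / I.
B = (2.01×10⁻⁶)(5.23×10²⁷)(1.602×10⁻¹⁹)(1.56×10⁻⁴)/0.524 ≈ 0.501 T.

B ≈ 0.501 T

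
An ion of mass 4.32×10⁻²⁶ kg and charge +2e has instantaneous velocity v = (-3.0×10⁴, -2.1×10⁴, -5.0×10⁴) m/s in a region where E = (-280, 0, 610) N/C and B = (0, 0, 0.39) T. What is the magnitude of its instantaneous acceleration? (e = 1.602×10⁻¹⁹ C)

v×B = (-8190, 1.17×10⁴, 0) N/C.
E + v×B = (-8470, 1.17×10⁴, 610) N/C.
F = q(E + v×B) = (3.204×10⁻¹⁹ C)·(-8470, 1.17×10⁴, 610) = (-2.71×10⁻¹⁵, 3.75×10⁻¹⁵, 1.95×10⁻¹⁶) N.
|a| = |F|/m = 4.632×10⁻¹⁵/4.32×10⁻²⁶ ≈ 1.07×10¹¹ m/s².

|a| ≈ 1.07×10¹¹ m/s²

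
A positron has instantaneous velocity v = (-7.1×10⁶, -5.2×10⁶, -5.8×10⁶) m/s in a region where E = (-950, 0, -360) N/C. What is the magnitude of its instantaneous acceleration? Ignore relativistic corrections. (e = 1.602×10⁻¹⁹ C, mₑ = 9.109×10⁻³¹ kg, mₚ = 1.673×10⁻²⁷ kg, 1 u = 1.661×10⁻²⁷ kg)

Only an electric field acts, so F = qE = (1.602×10⁻¹⁹ C)·(-950, 0, -360) = (-1.52×10⁻¹⁶, 0, -5.77×10⁻¹⁷) N.
|a| = |F|/m = 1.628×10⁻¹⁶/9.109×10⁻³¹ ≈ 1.79×10¹⁴ m/s².

|a| ≈ 1.79×10¹⁴ m/s²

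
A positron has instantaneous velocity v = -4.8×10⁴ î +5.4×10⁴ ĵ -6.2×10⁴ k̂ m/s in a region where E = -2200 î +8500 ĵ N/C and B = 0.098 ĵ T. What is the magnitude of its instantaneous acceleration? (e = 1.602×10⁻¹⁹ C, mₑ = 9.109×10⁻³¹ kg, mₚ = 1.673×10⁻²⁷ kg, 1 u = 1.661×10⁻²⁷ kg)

v×B = (6080, 0, -4700) N/C.
E + v×B = (3880, 8500, -4700) N/C.
F = q(E + v×B) = (1.602×10⁻¹⁹ C)·(3880, 8500, -4700) = (6.21×10⁻¹⁶, 1.36×10⁻¹⁵, -7.54×10⁻¹⁶) N.
|a| = |F|/m = 1.676×10⁻¹⁵/9.109×10⁻³¹ ≈ 1.84×10¹⁵ m/s².

|a| ≈ 1.84×10¹⁵ m/s²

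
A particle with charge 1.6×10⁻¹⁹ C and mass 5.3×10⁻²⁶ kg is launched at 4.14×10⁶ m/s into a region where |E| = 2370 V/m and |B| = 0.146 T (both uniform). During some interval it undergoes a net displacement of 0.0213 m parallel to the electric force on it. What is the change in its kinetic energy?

ΔKE ≈ 8.08×10⁻¹⁸ J

The magnetic force is always ⟂ v and does no work; only the electric force changes KE.
ΔKE = F_E · d = |q|E d = (1.6×10⁻¹⁹)(2370)(0.0213) ≈ 8.08×10⁻¹⁸ J.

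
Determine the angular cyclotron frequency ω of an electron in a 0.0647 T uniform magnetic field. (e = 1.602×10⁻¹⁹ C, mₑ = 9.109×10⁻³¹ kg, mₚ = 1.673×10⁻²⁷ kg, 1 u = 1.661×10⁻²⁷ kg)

ω = |q|B/m.
ω = (1.602×10⁻¹⁹)(0.0647)/9.109×10⁻³¹ ≈ 1.14×10¹⁰ rad/s.

ω ≈ 1.14×10¹⁰ rad/s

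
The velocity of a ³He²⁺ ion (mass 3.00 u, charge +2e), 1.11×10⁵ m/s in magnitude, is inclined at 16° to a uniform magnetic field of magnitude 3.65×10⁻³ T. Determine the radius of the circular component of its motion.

v⊥ = v sinθ = 1.11×10⁵·sin16° ≈ 3.060×10⁴ m/s.
r = m v⊥/(|q|B) = (4.983×10⁻²⁷)(3.060×10⁴)/((3.204×10⁻¹⁹)(3.65×10⁻³)) ≈ 0.130 m.

r ≈ 0.130 m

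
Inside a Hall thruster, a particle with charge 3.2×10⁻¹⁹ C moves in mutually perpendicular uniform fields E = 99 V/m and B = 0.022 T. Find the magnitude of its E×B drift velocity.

v_d ≈ 4500 m/s

In crossed fields the guiding centre drifts at v_d = |E×B|/B² = E/B, independent of charge and mass.
v_d = 99/0.022 = 4500 m/s.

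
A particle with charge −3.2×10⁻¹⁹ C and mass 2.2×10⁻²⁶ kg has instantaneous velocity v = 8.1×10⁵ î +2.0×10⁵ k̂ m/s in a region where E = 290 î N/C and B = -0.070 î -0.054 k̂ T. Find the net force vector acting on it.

v×B = (0, 2.97×10⁴, 0) N/C.
E + v×B = (290, 2.97×10⁴, 0) N/C.
F = q(E + v×B) = (−3.2×10⁻¹⁹ C)·(290, 2.97×10⁴, 0) = (-9.28×10⁻¹⁷, -9.52×10⁻¹⁵, 0) N.

F ≈ (-9.28×10⁻¹⁷, -9.52×10⁻¹⁵, 0) N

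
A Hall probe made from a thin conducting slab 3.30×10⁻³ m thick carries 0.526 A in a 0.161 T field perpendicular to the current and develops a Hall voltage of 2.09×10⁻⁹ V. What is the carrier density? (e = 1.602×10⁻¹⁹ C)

n ≈ 7.66×10²⁸ m⁻³

From V_H = IB/(n e t), n = IB/(V_H e t).
n = (0.526)(0.161)/((2.09×10⁻⁹)(1.602×10⁻¹⁹)(3.30×10⁻³)) ≈ 7.66×10²⁸ m⁻³.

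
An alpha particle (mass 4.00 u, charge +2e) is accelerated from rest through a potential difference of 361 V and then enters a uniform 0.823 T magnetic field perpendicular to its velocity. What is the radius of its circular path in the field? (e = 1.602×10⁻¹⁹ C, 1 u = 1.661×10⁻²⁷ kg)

Acceleration: |q|V = ½mv² ⇒ v = √(2|q|V/m) = √(2·3.204×10⁻¹⁹·361/6.644×10⁻²⁷) ≈ 1.866×10⁵ m/s.
In the field: r = mv/(|q|B) = (6.644×10⁻²⁷)(1.866×10⁵)/((3.204×10⁻¹⁹)(0.823)) ≈ 4.70×10⁻³ m.

r ≈ 4.70×10⁻³ m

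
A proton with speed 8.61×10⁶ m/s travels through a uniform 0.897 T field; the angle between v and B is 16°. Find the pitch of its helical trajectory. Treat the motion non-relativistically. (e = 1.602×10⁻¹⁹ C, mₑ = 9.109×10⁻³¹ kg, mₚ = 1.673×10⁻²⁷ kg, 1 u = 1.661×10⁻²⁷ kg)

v∥ = v cosθ = 8.61×10⁶·cos16° ≈ 8.276×10⁶ m/s.
T = 2πm/(|q|B) = 2π(1.673×10⁻²⁷)/((1.602×10⁻¹⁹)(0.897)) ≈ 7.315×10⁻⁸ s.
pitch = v∥ T = (8.276×10⁶)(7.315×10⁻⁸) ≈ 0.605 m.

p ≈ 0.605 m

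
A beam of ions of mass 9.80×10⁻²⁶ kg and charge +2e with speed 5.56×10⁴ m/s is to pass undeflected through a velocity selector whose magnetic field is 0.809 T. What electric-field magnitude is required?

E = 4.50×10⁴ V/m

For straight-line motion qE = qvB, so E = vB.
E = 5.56×10⁴ × 0.809 = 4.50×10⁴ V/m.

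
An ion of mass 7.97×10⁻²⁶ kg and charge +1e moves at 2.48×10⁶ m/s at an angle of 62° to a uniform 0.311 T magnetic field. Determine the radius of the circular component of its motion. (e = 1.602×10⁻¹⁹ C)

v⊥ = v sinθ = 2.48×10⁶·sin62° ≈ 2.190×10⁶ m/s.
r = m v⊥/(|q|B) = (7.97×10⁻²⁶)(2.190×10⁶)/((1.602×10⁻¹⁹)(0.311)) ≈ 3.50 m.

r ≈ 3.50 m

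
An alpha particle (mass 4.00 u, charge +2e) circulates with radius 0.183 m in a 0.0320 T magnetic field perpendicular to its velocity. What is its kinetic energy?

KE ≈ 1650 eV

v = |q|Br/m, then KE = ½mv² = (qBr)²/(2m).
v = (3.204×10⁻¹⁹)(0.0320)(0.183)/6.644×10⁻²⁷ ≈ 2.824×10⁵ m/s.
KE = ½(6.644×10⁻²⁷)(2.824×10⁵)² ≈ 2.65×10⁻¹⁶ J = 1650 eV.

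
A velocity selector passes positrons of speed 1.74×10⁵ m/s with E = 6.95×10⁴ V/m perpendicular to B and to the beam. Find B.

Balance of forces in the selector: qE = qvB ⇒ B = E/v.
B = 6.95×10⁴/1.74×10⁵ = 0.399 T.

B = 0.399 T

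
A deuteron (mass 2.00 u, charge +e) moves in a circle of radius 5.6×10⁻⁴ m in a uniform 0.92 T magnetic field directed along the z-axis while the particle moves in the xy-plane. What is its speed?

v ≈ 2.5×10⁴ m/s

From |q|vB = mv²/r, v = |q|Br/m.
v = (1.602×10⁻¹⁹)(0.92)(5.6×10⁻⁴)/3.322×10⁻²⁷ ≈ 2.5×10⁴ m/s.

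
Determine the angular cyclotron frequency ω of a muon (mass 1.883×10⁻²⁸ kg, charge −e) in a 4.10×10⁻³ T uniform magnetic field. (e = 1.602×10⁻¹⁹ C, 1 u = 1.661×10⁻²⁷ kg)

ω ≈ 3.49×10⁶ rad/s

ω = |q|B/m.
ω = (1.602×10⁻¹⁹)(4.10×10⁻³)/1.883×10⁻²⁸ ≈ 3.49×10⁶ rad/s.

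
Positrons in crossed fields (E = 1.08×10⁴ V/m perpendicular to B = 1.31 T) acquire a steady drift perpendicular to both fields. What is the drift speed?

v_d ≈ 8240 m/s

In crossed fields the guiding centre drifts at v_d = |E×B|/B² = E/B, independent of charge and mass.
v_d = 1.08×10⁴/1.31 = 8240 m/s.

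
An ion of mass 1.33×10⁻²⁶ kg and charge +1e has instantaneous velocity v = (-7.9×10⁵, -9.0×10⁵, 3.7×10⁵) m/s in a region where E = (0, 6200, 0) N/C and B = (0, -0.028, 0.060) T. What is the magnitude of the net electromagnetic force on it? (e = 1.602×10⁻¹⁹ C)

v×B = (-4.36×10⁴, 4.74×10⁴, 2.21×10⁴) N/C.
E + v×B = (-4.36×10⁴, 5.36×10⁴, 2.21×10⁴) N/C.
F = q(E + v×B) = (1.602×10⁻¹⁹ C)·(-4.36×10⁴, 5.36×10⁴, 2.21×10⁴) = (-6.99×10⁻¹⁵, 8.59×10⁻¹⁵, 3.54×10⁻¹⁵) N.
|F| = 1.16×10⁻¹⁴ N.

|F| ≈ 1.16×10⁻¹⁴ N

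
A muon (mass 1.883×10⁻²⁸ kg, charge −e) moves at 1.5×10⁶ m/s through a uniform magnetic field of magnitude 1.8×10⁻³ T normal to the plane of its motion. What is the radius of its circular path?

r ≈ 0.98 m

The magnetic force provides the centripetal force: |q|vB = mv²/r.
r = mv/(|q|B) = (1.883×10⁻²⁸)(1.5×10⁶)/((1.602×10⁻¹⁹)(1.8×10⁻³)) ≈ 0.98 m.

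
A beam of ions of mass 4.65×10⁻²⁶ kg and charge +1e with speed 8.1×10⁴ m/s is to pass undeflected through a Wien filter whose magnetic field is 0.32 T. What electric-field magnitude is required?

For straight-line motion qE = qvB, so E = vB.
E = 8.1×10⁴ × 0.32 = 2.6×10⁴ V/m.

E = 2.6×10⁴ V/m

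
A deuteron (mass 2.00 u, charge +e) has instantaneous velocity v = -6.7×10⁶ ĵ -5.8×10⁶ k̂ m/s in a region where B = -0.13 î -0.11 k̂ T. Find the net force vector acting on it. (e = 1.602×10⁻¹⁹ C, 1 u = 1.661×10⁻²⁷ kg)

F ≈ (1.18×10⁻¹³, 1.21×10⁻¹³, -1.40×10⁻¹³) N

v×B = (7.37×10⁵, 7.54×10⁵, -8.71×10⁵) N/C.
F = q v×B = (1.602×10⁻¹⁹ C)·(7.37×10⁵, 7.54×10⁵, -8.71×10⁵) = (1.18×10⁻¹³, 1.21×10⁻¹³, -1.40×10⁻¹³) N.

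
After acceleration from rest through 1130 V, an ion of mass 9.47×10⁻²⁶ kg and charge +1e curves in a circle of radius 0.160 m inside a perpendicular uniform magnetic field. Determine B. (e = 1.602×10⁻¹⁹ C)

v = √(2|q|V/m) = √(2·1.602×10⁻¹⁹·1130/9.47×10⁻²⁶) ≈ 6.183×10⁴ m/s.
B = mv/(|q|r) = (9.47×10⁻²⁶)(6.183×10⁴)/((1.602×10⁻¹⁹)(0.160)) ≈ 0.228 T.

B ≈ 0.228 T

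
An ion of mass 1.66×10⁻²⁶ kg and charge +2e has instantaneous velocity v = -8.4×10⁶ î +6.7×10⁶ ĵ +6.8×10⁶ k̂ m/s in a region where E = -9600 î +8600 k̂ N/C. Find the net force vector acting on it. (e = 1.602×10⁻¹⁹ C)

F ≈ (-3.08×10⁻¹⁵, 0, 2.76×10⁻¹⁵) N

Only an electric field acts, so F = qE = (3.204×10⁻¹⁹ C)·(-9600, 0, 8600) = (-3.08×10⁻¹⁵, 0, 2.76×10⁻¹⁵) N.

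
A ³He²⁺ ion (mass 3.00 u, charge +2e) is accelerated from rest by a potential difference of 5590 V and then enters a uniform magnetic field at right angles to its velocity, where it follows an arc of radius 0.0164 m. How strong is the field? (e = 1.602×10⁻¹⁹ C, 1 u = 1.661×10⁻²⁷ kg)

v = √(2|q|V/m) = √(2·3.204×10⁻¹⁹·5590/4.983×10⁻²⁷) ≈ 8.479×10⁵ m/s.
B = mv/(|q|r) = (4.983×10⁻²⁷)(8.479×10⁵)/((3.204×10⁻¹⁹)(0.0164)) ≈ 0.804 T.

B ≈ 0.804 T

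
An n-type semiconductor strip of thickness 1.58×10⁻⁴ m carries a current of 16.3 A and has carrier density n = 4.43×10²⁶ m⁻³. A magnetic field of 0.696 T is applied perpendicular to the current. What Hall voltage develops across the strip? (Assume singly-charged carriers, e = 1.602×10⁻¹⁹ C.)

V_H = IB/(n e t).
V_H = (16.3)(0.696)/((4.43×10²⁶)(1.602×10⁻¹⁹)(1.58×10⁻⁴)) ≈ 1.01×10⁻³ V.

V_H ≈ 1.01×10⁻³ V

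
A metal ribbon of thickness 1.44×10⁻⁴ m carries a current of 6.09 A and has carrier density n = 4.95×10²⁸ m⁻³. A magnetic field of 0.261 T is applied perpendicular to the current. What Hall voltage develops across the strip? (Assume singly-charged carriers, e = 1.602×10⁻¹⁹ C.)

V_H = IB/(n e t).
V_H = (6.09)(0.261)/((4.95×10²⁸)(1.602×10⁻¹⁹)(1.44×10⁻⁴)) ≈ 1.39×10⁻⁶ V.

V_H ≈ 1.39×10⁻⁶ V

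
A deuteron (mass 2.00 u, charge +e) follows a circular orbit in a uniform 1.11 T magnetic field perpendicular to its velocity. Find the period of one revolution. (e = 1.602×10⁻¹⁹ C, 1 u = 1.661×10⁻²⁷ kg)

T ≈ 1.17×10⁻⁷ s

The cyclotron period depends only on m, q, B: T = 2πm/(|q|B).
T = 2π(3.322×10⁻²⁷)/((1.602×10⁻¹⁹)(1.11)) ≈ 1.17×10⁻⁷ s.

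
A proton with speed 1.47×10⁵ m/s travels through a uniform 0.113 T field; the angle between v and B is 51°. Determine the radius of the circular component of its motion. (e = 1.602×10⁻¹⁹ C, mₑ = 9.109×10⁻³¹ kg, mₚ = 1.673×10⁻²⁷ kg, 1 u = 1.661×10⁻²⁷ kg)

v⊥ = v sinθ = 1.47×10⁵·sin51° ≈ 1.142×10⁵ m/s.
r = m v⊥/(|q|B) = (1.673×10⁻²⁷)(1.142×10⁵)/((1.602×10⁻¹⁹)(0.113)) ≈ 0.0106 m.

r ≈ 0.0106 m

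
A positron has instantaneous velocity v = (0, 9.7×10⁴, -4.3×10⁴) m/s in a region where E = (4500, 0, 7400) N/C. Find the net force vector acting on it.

F ≈ (7.21×10⁻¹⁶, 0, 1.19×10⁻¹⁵) N

Only an electric field acts, so F = qE = (1.602×10⁻¹⁹ C)·(4500, 0, 7400) = (7.21×10⁻¹⁶, 0, 1.19×10⁻¹⁵) N.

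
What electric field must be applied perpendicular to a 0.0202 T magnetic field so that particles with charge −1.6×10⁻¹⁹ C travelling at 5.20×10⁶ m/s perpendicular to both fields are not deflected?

E = 1.05×10⁵ V/m

For straight-line motion qE = qvB, so E = vB.
E = 5.20×10⁶ × 0.0202 = 1.05×10⁵ V/m.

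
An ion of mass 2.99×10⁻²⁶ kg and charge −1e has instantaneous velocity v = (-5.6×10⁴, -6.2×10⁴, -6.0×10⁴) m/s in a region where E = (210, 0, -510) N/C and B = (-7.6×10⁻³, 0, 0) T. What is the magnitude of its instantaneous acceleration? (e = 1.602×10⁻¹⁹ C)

|a| ≈ 5.91×10⁹ m/s²

v×B = (0, 456, -471) N/C.
E + v×B = (210, 456, -981) N/C.
F = q(E + v×B) = (−1.602×10⁻¹⁹ C)·(210, 456, -981) = (-3.36×10⁻¹⁷, -7.31×10⁻¹⁷, 1.57×10⁻¹⁶) N.
|a| = |F|/m = 1.766×10⁻¹⁶/2.99×10⁻²⁶ ≈ 5.91×10⁹ m/s².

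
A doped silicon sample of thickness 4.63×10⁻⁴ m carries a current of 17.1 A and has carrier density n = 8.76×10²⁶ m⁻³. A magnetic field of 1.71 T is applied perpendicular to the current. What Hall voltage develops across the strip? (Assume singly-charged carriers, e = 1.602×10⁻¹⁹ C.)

V_H = IB/(n e t).
V_H = (17.1)(1.71)/((8.76×10²⁶)(1.602×10⁻¹⁹)(4.63×10⁻⁴)) ≈ 4.50×10⁻⁴ V.

V_H ≈ 4.50×10⁻⁴ V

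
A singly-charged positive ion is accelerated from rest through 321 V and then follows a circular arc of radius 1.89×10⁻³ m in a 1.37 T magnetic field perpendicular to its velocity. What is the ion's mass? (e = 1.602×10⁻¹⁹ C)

m ≈ 1.67×10⁻²⁷ kg

Combine |q|V = ½mv² and r = mv/(|q|B): eliminate v to get m = qB²r²/(2V).
m = (1.602×10⁻¹⁹)(1.37)²(1.89×10⁻³)²/(2·321) ≈ 1.67×10⁻²⁷ kg.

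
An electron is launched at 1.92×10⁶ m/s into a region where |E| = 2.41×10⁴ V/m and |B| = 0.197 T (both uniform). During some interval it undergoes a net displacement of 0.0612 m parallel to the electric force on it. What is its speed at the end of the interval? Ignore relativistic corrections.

B does no work; ΔKE = |q|E d.
½mv_f² = ½mv₀² + |q|Ed = ½(9.109×10⁻³¹)(1.92×10⁶)² + (1.602×10⁻¹⁹)(2.41×10⁴)(0.0612) ≈ 1.679×10⁻¹⁸ J + 2.363×10⁻¹⁶ J ≈ 2.380×10⁻¹⁶ J.
v_f = √(2·2.380×10⁻¹⁶/9.109×10⁻³¹) ≈ 2.29×10⁷ m/s.

v_f ≈ 2.29×10⁷ m/s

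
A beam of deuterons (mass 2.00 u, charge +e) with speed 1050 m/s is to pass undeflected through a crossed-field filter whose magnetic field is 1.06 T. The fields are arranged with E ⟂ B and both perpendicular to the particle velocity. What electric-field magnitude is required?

E = 1110 V/m

For straight-line motion qE = qvB, so E = vB.
E = 1050 × 1.06 = 1110 V/m.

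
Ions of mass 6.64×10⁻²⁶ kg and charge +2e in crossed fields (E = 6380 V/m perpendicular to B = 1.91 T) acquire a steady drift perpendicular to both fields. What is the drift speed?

The E×B drift speed is v_d = E/B.
v_d = 6380/1.91 = 3340 m/s.

v_d ≈ 3340 m/s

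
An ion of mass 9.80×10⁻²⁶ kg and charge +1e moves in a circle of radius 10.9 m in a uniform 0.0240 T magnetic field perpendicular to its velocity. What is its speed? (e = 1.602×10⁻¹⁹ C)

From |q|vB = mv²/r, v = |q|Br/m.
v = (1.602×10⁻¹⁹)(0.0240)(10.9)/9.80×10⁻²⁶ ≈ 4.28×10⁵ m/s.

v ≈ 4.28×10⁵ m/s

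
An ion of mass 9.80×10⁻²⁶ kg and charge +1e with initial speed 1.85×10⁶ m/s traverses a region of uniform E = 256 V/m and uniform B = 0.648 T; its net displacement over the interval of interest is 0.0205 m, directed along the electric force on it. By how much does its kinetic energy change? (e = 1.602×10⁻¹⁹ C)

ΔKE ≈ 8.41×10⁻¹⁹ J

The magnetic force is always ⟂ v and does no work; only the electric force changes KE.
ΔKE = F_E · d = |q|E d = (1.602×10⁻¹⁹)(256)(0.0205) ≈ 8.41×10⁻¹⁹ J.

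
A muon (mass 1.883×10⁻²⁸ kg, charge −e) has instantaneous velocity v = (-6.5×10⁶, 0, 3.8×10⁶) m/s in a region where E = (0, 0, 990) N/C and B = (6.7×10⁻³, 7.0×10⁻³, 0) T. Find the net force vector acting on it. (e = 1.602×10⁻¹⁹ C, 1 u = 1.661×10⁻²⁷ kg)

v×B = (-2.66×10⁴, 2.55×10⁴, -4.55×10⁴) N/C.
E + v×B = (-2.66×10⁴, 2.55×10⁴, -4.45×10⁴) N/C.
F = q(E + v×B) = (−1.602×10⁻¹⁹ C)·(-2.66×10⁴, 2.55×10⁴, -4.45×10⁴) = (4.26×10⁻¹⁵, -4.08×10⁻¹⁵, 7.13×10⁻¹⁵) N.

F ≈ (4.26×10⁻¹⁵, -4.08×10⁻¹⁵, 7.13×10⁻¹⁵) N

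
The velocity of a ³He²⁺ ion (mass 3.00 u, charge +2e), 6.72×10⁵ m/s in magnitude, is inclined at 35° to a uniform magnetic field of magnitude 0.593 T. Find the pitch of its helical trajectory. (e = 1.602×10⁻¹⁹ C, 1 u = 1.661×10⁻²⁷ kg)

v∥ = v cosθ = 6.72×10⁵·cos35° ≈ 5.505×10⁵ m/s.
T = 2πm/(|q|B) = 2π(4.983×10⁻²⁷)/((3.204×10⁻¹⁹)(0.593)) ≈ 1.648×10⁻⁷ s.
pitch = v∥ T = (5.505×10⁵)(1.648×10⁻⁷) ≈ 0.0907 m.

p ≈ 0.0907 m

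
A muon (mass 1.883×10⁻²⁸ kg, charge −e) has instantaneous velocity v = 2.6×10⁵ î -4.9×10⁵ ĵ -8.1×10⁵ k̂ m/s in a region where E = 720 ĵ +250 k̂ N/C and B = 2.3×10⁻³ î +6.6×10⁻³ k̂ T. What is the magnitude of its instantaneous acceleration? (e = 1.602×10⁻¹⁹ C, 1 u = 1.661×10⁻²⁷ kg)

|a| ≈ 3.85×10¹² m/s²

v×B = (-3230, -3580, 1130) N/C.
E + v×B = (-3230, -2860, 1380) N/C.
F = q(E + v×B) = (−1.602×10⁻¹⁹ C)·(-3230, -2860, 1380) = (5.18×10⁻¹⁶, 4.58×10⁻¹⁶, -2.21×10⁻¹⁶) N.
|a| = |F|/m = 7.258×10⁻¹⁶/1.883×10⁻²⁸ ≈ 3.85×10¹² m/s².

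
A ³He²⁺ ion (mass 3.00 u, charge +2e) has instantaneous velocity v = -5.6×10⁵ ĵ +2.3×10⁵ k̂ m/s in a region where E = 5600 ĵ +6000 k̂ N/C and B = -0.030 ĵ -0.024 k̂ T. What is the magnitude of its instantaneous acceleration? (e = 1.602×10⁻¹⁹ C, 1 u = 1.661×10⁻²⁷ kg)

|a| ≈ 1.41×10¹² m/s²

v×B = (2.03×10⁴, 0, 0) N/C.
E + v×B = (2.03×10⁴, 5600, 6000) N/C.
F = q(E + v×B) = (3.204×10⁻¹⁹ C)·(2.03×10⁴, 5600, 6000) = (6.52×10⁻¹⁵, 1.79×10⁻¹⁵, 1.92×10⁻¹⁵) N.
|a| = |F|/m = 7.027×10⁻¹⁵/4.983×10⁻²⁷ ≈ 1.41×10¹² m/s².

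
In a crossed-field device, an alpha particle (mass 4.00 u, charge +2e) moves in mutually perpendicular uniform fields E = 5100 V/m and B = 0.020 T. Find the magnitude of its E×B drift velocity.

v_d ≈ 2.6×10⁵ m/s

The steady drift has the magnetic force balancing the electric force, so v_d = E/B.
v_d = 5100/0.020 = 2.6×10⁵ m/s.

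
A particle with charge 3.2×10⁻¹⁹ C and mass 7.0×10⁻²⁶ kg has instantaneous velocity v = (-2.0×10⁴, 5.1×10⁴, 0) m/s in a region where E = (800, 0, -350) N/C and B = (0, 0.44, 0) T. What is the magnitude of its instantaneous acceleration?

|a| ≈ 4.20×10¹⁰ m/s²

v×B = (0, 0, -8800) N/C.
E + v×B = (800, 0, -9150) N/C.
F = q(E + v×B) = (3.2×10⁻¹⁹ C)·(800, 0, -9150) = (2.56×10⁻¹⁶, 0, -2.93×10⁻¹⁵) N.
|a| = |F|/m = 2.939×10⁻¹⁵/7.0×10⁻²⁶ ≈ 4.20×10¹⁰ m/s².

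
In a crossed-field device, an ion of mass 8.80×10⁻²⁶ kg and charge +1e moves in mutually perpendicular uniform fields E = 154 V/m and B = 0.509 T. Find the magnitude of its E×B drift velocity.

The E×B drift speed is v_d = E/B.
v_d = 154/0.509 = 303 m/s.

v_d ≈ 303 m/s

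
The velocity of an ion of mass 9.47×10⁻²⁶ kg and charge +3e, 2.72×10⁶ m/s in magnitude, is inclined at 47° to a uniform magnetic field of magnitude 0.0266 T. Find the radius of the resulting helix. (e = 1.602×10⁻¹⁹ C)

v⊥ = v sinθ = 2.72×10⁶·sin47° ≈ 1.989×10⁶ m/s.
r = m v⊥/(|q|B) = (9.47×10⁻²⁶)(1.989×10⁶)/((4.806×10⁻¹⁹)(0.0266)) ≈ 14.7 m.

r ≈ 14.7 m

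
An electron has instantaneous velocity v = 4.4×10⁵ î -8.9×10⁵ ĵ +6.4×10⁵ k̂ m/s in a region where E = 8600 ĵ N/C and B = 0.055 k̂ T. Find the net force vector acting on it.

F ≈ (7.84×10⁻¹⁵, 2.50×10⁻¹⁵, 0) N

v×B = (-4.90×10⁴, -2.42×10⁴, 0) N/C.
E + v×B = (-4.90×10⁴, -1.56×10⁴, 0) N/C.
F = q(E + v×B) = (−1.602×10⁻¹⁹ C)·(-4.90×10⁴, -1.56×10⁴, 0) = (7.84×10⁻¹⁵, 2.50×10⁻¹⁵, 0) N.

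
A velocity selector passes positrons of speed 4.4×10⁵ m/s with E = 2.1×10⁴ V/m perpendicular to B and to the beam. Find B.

Balance of forces in the selector: qE = qvB ⇒ B = E/v.
B = 2.1×10⁴/4.4×10⁵ = 0.048 T.

B = 0.048 T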